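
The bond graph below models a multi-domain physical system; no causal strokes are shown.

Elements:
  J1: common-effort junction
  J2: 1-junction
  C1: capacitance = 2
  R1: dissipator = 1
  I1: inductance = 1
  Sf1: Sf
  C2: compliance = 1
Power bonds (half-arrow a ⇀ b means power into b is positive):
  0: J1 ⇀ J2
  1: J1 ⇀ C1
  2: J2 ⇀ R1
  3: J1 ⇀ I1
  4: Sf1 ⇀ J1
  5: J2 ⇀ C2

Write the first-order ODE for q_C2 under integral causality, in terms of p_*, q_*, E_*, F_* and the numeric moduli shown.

#4 stroke at Sf1  (Sf1 fixes flow; stroke at Sf1)
#1 stroke at J1  (prefer integral on C1)
#0 stroke at J2  (J1 effort already set via bond 1)
#3 stroke at I1  (J1: bond 1 brought effort, rest push out)
#5 stroke at J2  (prefer integral on C2)
#2 stroke at R1  (J2: last free bond brings flow in)

dq_C2/dt = q_C1/2 - q_C2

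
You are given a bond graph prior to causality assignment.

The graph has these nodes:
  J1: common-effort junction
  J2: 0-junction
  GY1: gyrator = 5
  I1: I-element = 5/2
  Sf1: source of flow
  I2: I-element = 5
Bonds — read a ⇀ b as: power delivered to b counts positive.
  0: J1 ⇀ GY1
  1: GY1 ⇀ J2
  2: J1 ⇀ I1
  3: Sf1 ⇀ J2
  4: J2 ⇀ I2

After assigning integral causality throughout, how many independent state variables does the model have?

β3 |Sf1  (Sf1 (Sf) sets flow on bond)
β2 |I1  (prefer integral on I1)
β0 |J1  (J1 needs exactly one e-in)
β1 |J2  (GY1: gyrator matches bond 0)
β4 |I2  (0-jn J2 has e-setter on 1)

2  (I1, I2 all integral)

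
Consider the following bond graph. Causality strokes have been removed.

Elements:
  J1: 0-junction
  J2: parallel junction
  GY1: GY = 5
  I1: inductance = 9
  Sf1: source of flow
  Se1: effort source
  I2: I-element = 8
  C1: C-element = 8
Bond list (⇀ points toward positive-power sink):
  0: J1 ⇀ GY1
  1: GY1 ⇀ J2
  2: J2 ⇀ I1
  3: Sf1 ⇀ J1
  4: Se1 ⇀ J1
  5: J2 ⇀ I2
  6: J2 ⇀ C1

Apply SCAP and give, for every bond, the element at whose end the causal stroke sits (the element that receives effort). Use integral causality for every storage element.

b3 stroke at Sf1  (Sf1 fixes flow; stroke at Sf1)
b4 stroke at J1  (Se1 (Se) sets effort on bond)
b0 stroke at GY1  (common-e at J1 fixed by 4)
b1 stroke at GY1  (GY1 both-in/both-out from 0)
b2 stroke at I1  (I1 outputs flow p/I1)
b5 stroke at I2  (I2 outputs flow p/I2)
b6 stroke at J2  (closing 0-jn rule on J2)

β0 →GY1
β1 →GY1
β2 →I1
β3 →Sf1
β4 →J1
β5 →I2
β6 →J2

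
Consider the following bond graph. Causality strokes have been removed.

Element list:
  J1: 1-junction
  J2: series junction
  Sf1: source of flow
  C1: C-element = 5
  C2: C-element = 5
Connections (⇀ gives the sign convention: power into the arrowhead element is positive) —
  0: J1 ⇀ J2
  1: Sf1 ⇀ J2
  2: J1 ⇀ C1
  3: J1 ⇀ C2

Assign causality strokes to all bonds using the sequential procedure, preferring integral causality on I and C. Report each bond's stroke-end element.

β1 stroke→Sf1  (Sf1 fixes flow; stroke at Sf1)
β0 stroke→J2  (J2 flow already set via bond 1)
β2 stroke→J1  (1-jn J1 has f-setter on 0)
β3 stroke→J1  (J1: bond 0 brought flow, rest push out)

β0 stroke at J2
β1 stroke at Sf1
β2 stroke at J1
β3 stroke at J1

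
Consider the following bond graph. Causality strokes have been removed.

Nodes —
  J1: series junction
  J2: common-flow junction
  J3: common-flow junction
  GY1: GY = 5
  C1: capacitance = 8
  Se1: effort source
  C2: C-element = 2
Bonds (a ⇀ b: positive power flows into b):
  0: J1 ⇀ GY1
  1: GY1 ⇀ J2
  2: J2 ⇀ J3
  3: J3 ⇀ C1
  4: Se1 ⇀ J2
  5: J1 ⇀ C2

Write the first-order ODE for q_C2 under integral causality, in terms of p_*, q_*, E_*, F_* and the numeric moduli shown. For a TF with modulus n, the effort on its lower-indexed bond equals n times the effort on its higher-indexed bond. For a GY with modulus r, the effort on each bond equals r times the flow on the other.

#4 stroke→J2  (Se1 (Se) sets effort on bond)
#3 stroke→J3  (prefer integral on C1)
#2 stroke→J2  (closing 1-jn rule on J3)
#1 stroke→GY1  (J2: last free bond brings flow in)
#0 stroke→GY1  (through GY1, causality inverts; strokes same side of GY1)
#5 stroke→J1  (1-jn J1 has f-setter on 0)

dq_C2/dt = -E_Se1/5 + q_C1/40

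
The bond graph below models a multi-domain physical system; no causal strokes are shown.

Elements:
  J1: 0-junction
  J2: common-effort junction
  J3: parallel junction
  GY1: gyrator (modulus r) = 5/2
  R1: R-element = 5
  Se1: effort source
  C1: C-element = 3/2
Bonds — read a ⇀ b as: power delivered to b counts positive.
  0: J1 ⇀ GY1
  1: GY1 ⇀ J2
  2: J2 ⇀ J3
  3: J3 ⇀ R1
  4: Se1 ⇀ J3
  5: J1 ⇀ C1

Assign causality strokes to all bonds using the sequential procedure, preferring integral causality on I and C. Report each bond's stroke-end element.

#4 |J3  (source Se1 imposes e)
#2 |J2  (0-jn J3 has e-setter on 4)
#3 |R1  (J3: bond 4 brought effort, rest push out)
#1 |GY1  (0-jn J2 has e-setter on 2)
#0 |GY1  (through GY1, causality inverts; strokes same side of GY1)
#5 |J1  (closing 0-jn rule on J1)

β0 stroke→GY1
β1 stroke→GY1
β2 stroke→J2
β3 stroke→R1
β4 stroke→J3
β5 stroke→J1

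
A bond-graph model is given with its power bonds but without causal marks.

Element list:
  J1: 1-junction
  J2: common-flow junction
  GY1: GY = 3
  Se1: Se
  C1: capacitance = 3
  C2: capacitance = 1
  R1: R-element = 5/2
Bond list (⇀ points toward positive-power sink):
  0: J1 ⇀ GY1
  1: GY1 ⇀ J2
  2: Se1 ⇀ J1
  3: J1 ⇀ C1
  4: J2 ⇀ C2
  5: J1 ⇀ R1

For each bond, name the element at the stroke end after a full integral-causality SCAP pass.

bond 0 →GY1
bond 1 →GY1
bond 2 →J1
bond 3 →J1
bond 4 →J2
bond 5 →J1

β2 stroke→J1  (Se1 (Se) sets effort on bond)
β3 stroke→J1  (prefer integral on C1)
β4 stroke→J2  (C2 outputs effort q/C2)
β1 stroke→GY1  (J2: last free bond brings flow in)
β0 stroke→GY1  (GY1: gyrator matches bond 1)
β5 stroke→J1  (J1: bond 0 brought flow, rest push out)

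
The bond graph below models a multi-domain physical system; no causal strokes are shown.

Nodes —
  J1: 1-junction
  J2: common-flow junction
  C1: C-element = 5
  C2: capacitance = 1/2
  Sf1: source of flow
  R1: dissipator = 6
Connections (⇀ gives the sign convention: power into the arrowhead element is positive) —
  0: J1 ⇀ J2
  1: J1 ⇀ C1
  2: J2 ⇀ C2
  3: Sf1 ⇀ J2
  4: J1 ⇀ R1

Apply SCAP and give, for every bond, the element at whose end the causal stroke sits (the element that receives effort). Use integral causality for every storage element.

#3 |Sf1  (Sf1 (Sf) sets flow on bond)
#0 |J2  (J2: bond 3 brought flow, rest push out)
#2 |J2  (1-jn J2 has f-setter on 3)
#1 |J1  (J1: bond 0 brought flow, rest push out)
#4 |J1  (1-jn J1 has f-setter on 0)

bond 0 stroke→J2
bond 1 stroke→J1
bond 2 stroke→J2
bond 3 stroke→Sf1
bond 4 stroke→J1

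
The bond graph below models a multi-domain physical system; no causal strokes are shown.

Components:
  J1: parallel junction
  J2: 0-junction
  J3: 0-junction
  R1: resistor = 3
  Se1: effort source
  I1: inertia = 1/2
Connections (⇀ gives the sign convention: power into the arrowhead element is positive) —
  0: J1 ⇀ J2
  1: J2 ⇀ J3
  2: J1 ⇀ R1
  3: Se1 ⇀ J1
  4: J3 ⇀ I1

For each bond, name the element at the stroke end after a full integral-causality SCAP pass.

b0 |J2
b1 |J3
b2 |R1
b3 |J1
b4 |I1

#3 stroke at J1  (Se1 (Se) sets effort on bond)
#0 stroke at J2  (J1 effort already set via bond 3)
#2 stroke at R1  (J1 effort already set via bond 3)
#1 stroke at J3  (common-e at J2 fixed by 0)
#4 stroke at I1  (J3 effort already set via bond 1)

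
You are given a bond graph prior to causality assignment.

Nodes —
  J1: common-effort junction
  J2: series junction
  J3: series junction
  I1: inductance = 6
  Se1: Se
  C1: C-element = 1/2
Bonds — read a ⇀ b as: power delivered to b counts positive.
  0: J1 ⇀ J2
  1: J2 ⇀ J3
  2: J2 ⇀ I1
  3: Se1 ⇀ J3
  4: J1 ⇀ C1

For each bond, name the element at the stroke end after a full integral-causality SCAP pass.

#3 →J3  (Se1 fixes effort; stroke away)
#1 →J2  (J3: last free bond brings flow in)
#2 →I1  (I1 integral (f out))
#0 →J2  (J2 flow already set via bond 2)
#4 →J1  (only one effort-in slot at J1)

bond 0 stroke→J2
bond 1 stroke→J2
bond 2 stroke→I1
bond 3 stroke→J3
bond 4 stroke→J1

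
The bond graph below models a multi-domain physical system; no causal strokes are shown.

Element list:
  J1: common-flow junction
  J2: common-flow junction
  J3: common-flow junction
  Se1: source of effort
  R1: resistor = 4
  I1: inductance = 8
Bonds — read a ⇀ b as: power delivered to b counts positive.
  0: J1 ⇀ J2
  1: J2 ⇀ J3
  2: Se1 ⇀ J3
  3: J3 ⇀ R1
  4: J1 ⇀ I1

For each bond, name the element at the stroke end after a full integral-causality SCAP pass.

β2 →J3  (Se1 fixes effort; stroke away)
β4 →I1  (I1: I, integral causality)
β0 →J1  (1-jn J1 has f-setter on 4)
β1 →J2  (1-jn J2 has f-setter on 0)
β3 →J3  (J3: bond 1 brought flow, rest push out)

#0 →J1
#1 →J2
#2 →J3
#3 →J3
#4 →I1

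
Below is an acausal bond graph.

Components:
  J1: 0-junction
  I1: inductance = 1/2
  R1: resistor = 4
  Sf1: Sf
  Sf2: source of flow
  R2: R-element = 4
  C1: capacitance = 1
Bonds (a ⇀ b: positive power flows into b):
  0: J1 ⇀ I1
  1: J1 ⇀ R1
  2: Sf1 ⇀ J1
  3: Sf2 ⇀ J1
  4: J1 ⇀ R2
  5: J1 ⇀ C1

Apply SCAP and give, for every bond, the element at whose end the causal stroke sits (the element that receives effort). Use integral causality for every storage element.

#2 stroke at Sf1  (source Sf1 imposes f)
#3 stroke at Sf2  (Sf2 (Sf) sets flow on bond)
#0 stroke at I1  (prefer integral on I1)
#5 stroke at J1  (C1 integral (e out))
#1 stroke at R1  (common-e at J1 fixed by 5)
#4 stroke at R2  (J1: bond 5 brought effort, rest push out)

β0 →I1
β1 →R1
β2 →Sf1
β3 →Sf2
β4 →R2
β5 →J1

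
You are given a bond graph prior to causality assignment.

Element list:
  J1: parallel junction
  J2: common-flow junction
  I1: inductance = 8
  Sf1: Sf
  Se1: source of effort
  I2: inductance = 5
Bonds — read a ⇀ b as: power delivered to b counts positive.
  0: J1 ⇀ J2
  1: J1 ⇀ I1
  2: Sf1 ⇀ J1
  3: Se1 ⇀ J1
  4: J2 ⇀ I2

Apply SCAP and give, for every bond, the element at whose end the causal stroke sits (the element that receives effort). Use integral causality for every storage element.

bond 2 stroke at Sf1  (Sf1 fixes flow; stroke at Sf1)
bond 3 stroke at J1  (source Se1 imposes e)
bond 0 stroke at J2  (J1: bond 3 brought effort, rest push out)
bond 1 stroke at I1  (0-jn J1 has e-setter on 3)
bond 4 stroke at I2  (J2 needs exactly one f-in)

bond 0 →J2
bond 1 →I1
bond 2 →Sf1
bond 3 →J1
bond 4 →I2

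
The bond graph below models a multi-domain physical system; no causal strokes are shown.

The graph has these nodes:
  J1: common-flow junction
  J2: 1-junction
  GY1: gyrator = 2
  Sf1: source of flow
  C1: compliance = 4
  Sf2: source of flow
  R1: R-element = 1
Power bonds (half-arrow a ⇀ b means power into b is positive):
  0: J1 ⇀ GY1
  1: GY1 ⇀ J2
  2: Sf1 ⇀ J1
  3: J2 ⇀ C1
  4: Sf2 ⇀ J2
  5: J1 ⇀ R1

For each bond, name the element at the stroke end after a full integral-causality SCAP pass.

β0 →J1
β1 →J2
β2 →Sf1
β3 →J2
β4 →Sf2
β5 →J1

bond 2 stroke→Sf1  (Sf1 fixes flow; stroke at Sf1)
bond 4 stroke→Sf2  (Sf2 (Sf) sets flow on bond)
bond 0 stroke→J1  (J1 flow already set via bond 2)
bond 5 stroke→J1  (J1: bond 2 brought flow, rest push out)
bond 1 stroke→J2  (1-jn J2 has f-setter on 4)
bond 3 stroke→J2  (common-f at J2 fixed by 4)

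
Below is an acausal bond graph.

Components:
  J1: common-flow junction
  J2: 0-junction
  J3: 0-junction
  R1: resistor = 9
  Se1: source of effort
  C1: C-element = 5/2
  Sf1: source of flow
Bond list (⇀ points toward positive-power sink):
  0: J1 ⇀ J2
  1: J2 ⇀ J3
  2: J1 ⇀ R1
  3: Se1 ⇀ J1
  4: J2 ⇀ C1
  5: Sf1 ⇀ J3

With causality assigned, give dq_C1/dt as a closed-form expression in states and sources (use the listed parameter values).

β3 →J1  (Se1: effort source, stroke at far end)
β5 →Sf1  (Sf1 fixes flow; stroke at Sf1)
β1 →J3  (only one effort-in slot at J3)
β4 →J2  (C1: C, integral causality)
β0 →J1  (common-e at J2 fixed by 4)
β2 →R1  (J1 needs exactly one f-in)

dq_C1/dt = E_Se1/9 + F_Sf1 - 2*q_C1/45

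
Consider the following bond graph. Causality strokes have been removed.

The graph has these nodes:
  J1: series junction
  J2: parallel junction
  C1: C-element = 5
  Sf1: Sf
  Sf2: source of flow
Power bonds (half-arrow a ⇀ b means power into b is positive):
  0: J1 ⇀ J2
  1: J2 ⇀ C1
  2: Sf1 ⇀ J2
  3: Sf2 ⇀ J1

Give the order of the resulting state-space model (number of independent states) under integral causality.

1  (C1 all integral)

bond 2 |Sf1  (source Sf1 imposes f)
bond 3 |Sf2  (Sf2 (Sf) sets flow on bond)
bond 0 |J1  (common-f at J1 fixed by 3)
bond 1 |J2  (closing 0-jn rule on J2)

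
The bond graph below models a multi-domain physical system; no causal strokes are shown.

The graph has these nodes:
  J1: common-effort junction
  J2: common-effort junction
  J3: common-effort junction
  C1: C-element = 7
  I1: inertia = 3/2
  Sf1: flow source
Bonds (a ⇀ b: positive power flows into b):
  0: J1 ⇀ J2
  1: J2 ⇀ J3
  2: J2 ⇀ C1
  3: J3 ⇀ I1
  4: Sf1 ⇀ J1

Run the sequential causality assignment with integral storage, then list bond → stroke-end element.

#4 →Sf1  (Sf1 (Sf) sets flow on bond)
#0 →J1  (J1 needs exactly one e-in)
#2 →J2  (prefer integral on C1)
#1 →J3  (0-jn J2 has e-setter on 2)
#3 →I1  (0-jn J3 has e-setter on 1)

#0 →J1
#1 →J3
#2 →J2
#3 →I1
#4 →Sf1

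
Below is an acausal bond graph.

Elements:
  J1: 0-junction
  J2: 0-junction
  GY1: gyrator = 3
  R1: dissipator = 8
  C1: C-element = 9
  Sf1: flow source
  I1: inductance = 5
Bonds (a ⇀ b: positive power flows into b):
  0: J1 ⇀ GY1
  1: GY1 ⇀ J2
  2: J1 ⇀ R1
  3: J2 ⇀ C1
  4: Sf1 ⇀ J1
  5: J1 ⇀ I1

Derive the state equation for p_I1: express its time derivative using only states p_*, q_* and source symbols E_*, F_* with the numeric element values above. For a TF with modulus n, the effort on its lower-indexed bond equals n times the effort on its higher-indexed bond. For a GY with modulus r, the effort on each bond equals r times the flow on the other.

b4 stroke at Sf1  (source Sf1 imposes f)
b3 stroke at J2  (C1 integral (e out))
b1 stroke at GY1  (J2 effort already set via bond 3)
b0 stroke at GY1  (GY GY1: same side as bond 1)
b5 stroke at I1  (prefer integral on I1)
b2 stroke at J1  (only one effort-in slot at J1)

dp_I1/dt = 8*F_Sf1 - 8*p_I1/5 - 8*q_C1/27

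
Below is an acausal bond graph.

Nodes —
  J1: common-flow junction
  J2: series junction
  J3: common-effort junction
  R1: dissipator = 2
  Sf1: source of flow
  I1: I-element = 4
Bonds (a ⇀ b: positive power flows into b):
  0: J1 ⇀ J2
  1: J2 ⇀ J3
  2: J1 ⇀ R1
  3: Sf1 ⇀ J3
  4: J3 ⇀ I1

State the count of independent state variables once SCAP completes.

bond 3 stroke at Sf1  (Sf1 fixes flow; stroke at Sf1)
bond 4 stroke at I1  (prefer integral on I1)
bond 1 stroke at J3  (closing 0-jn rule on J3)
bond 0 stroke at J2  (J2 flow already set via bond 1)
bond 2 stroke at J1  (common-f at J1 fixed by 0)

1  (I1 all integral)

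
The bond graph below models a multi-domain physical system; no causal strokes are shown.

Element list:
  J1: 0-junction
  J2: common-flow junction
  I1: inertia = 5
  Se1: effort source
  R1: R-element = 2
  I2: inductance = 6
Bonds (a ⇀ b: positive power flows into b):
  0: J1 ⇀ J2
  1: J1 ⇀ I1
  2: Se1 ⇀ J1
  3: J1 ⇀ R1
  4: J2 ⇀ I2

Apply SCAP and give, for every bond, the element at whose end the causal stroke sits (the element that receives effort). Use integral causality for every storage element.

#2 |J1  (Se1: effort source, stroke at far end)
#0 |J2  (J1: bond 2 brought effort, rest push out)
#1 |I1  (J1 effort already set via bond 2)
#3 |R1  (J1: bond 2 brought effort, rest push out)
#4 |I2  (closing 1-jn rule on J2)

#0 stroke at J2
#1 stroke at I1
#2 stroke at J1
#3 stroke at R1
#4 stroke at I2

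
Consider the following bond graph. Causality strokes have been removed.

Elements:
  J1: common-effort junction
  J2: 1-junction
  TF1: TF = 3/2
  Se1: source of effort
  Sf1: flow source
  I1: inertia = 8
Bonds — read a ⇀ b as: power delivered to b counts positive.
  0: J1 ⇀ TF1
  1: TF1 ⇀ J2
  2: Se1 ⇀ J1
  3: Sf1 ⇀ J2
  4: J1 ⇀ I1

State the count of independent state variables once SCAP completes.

1  (I1 all integral)

#2 |J1  (Se1 (Se) sets effort on bond)
#3 |Sf1  (Sf1: flow source, stroke at near end)
#0 |TF1  (J1: bond 2 brought effort, rest push out)
#4 |I1  (common-e at J1 fixed by 2)
#1 |J2  (common-f at J2 fixed by 3)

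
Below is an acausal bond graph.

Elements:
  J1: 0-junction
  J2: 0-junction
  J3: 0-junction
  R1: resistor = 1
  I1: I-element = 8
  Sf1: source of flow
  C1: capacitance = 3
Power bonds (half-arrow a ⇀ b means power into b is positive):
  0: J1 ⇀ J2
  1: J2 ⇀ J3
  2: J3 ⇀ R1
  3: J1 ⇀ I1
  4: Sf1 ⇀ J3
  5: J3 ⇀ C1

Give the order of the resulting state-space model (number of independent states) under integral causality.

2  (C1, I1 all integral)

β4 |Sf1  (source Sf1 imposes f)
β3 |I1  (I1: I, integral causality)
β0 |J1  (closing 0-jn rule on J1)
β1 |J2  (J2 needs exactly one e-in)
β5 |J3  (C1 integral (e out))
β2 |R1  (J3 effort already set via bond 5)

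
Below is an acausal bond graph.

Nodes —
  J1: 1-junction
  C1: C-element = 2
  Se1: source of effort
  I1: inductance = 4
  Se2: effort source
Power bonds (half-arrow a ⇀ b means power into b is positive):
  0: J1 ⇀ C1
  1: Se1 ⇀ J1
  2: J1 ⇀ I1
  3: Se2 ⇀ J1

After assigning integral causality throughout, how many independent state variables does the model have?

bond 1 stroke at J1  (Se1: effort source, stroke at far end)
bond 3 stroke at J1  (Se2: effort source, stroke at far end)
bond 0 stroke at J1  (C1: C, integral causality)
bond 2 stroke at I1  (J1 needs exactly one f-in)

2  (C1, I1 all integral)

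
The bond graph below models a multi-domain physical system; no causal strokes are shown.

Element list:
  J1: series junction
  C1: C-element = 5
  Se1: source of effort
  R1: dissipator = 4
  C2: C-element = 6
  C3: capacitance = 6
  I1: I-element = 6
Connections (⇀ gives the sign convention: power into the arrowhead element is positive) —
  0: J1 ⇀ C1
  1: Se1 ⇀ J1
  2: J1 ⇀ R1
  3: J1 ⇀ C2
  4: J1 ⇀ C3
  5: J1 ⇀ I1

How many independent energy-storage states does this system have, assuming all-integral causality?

bond 1 |J1  (Se1 fixes effort; stroke away)
bond 0 |J1  (prefer integral on C1)
bond 3 |J1  (C2: C, integral causality)
bond 4 |J1  (prefer integral on C3)
bond 5 |I1  (I1 integral (f out))
bond 2 |J1  (1-jn J1 has f-setter on 5)

4  (C1, C2, C3, I1 all integral)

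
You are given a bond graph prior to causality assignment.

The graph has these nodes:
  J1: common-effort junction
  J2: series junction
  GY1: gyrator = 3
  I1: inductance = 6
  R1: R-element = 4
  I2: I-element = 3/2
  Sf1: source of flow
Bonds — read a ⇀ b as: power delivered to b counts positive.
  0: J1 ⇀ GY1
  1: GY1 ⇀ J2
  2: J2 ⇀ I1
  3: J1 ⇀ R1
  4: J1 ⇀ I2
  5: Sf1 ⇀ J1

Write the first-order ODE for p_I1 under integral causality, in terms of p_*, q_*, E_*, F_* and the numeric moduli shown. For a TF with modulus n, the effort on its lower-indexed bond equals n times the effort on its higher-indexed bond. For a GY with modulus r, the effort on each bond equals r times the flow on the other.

b5 |Sf1  (source Sf1 imposes f)
b2 |I1  (prefer integral on I1)
b1 |J2  (1-jn J2 has f-setter on 2)
b0 |J1  (GY1: gyrator matches bond 1)
b3 |R1  (common-e at J1 fixed by 0)
b4 |I2  (common-e at J1 fixed by 0)

dp_I1/dt = 3*F_Sf1 - 3*p_I1/8 - 2*p_I2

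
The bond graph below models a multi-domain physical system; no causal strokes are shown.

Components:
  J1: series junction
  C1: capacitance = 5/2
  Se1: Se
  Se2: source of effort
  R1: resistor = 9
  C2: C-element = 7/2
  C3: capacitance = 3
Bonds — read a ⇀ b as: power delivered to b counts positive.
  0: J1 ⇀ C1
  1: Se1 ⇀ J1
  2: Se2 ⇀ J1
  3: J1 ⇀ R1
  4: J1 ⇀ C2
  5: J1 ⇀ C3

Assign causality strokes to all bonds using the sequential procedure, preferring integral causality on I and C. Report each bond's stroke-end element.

bond 0 |J1
bond 1 |J1
bond 2 |J1
bond 3 |R1
bond 4 |J1
bond 5 |J1

#1 |J1  (Se1 fixes effort; stroke away)
#2 |J1  (Se2 (Se) sets effort on bond)
#0 |J1  (C1 outputs effort q/C1)
#4 |J1  (C2 outputs effort q/C2)
#5 |J1  (C3: C, integral causality)
#3 |R1  (only one flow-in slot at J1)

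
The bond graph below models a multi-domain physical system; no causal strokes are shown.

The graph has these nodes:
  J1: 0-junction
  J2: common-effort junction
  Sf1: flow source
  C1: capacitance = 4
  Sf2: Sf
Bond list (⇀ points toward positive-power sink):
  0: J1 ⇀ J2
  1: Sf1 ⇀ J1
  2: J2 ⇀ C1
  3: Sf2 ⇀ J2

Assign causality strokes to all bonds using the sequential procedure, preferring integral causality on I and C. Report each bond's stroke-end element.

β1 stroke at Sf1  (Sf1: flow source, stroke at near end)
β3 stroke at Sf2  (Sf2: flow source, stroke at near end)
β0 stroke at J1  (only one effort-in slot at J1)
β2 stroke at J2  (J2 needs exactly one e-in)

bond 0 |J1
bond 1 |Sf1
bond 2 |J2
bond 3 |Sf2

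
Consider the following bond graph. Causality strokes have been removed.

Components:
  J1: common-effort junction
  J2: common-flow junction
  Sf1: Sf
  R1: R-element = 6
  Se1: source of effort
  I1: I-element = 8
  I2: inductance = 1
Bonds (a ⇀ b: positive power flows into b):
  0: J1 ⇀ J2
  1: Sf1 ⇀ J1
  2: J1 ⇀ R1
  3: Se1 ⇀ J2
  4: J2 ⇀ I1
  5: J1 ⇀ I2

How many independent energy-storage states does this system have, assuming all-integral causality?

2  (I1, I2 all integral)

β1 stroke→Sf1  (Sf1: flow source, stroke at near end)
β3 stroke→J2  (Se1 fixes effort; stroke away)
β4 stroke→I1  (I1 integral (f out))
β0 stroke→J2  (common-f at J2 fixed by 4)
β5 stroke→I2  (I2: I, integral causality)
β2 stroke→J1  (J1: last free bond brings effort in)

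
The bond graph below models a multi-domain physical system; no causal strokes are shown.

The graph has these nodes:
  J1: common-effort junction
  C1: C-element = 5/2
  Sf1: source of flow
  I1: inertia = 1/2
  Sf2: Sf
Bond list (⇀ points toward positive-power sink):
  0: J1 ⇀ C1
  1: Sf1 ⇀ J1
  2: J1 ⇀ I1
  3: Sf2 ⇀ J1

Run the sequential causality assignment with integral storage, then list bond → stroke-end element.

β1 stroke at Sf1  (Sf1: flow source, stroke at near end)
β3 stroke at Sf2  (Sf2 (Sf) sets flow on bond)
β0 stroke at J1  (C1 outputs effort q/C1)
β2 stroke at I1  (J1 effort already set via bond 0)

bond 0 →J1
bond 1 →Sf1
bond 2 →I1
bond 3 →Sf2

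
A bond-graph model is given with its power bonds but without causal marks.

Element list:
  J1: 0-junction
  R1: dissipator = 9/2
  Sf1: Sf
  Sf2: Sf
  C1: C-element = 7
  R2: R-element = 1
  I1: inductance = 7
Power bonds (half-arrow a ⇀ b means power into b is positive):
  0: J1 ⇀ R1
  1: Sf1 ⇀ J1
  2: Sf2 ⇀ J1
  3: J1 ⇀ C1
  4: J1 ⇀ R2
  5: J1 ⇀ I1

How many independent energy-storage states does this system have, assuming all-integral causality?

bond 1 stroke at Sf1  (Sf1: flow source, stroke at near end)
bond 2 stroke at Sf2  (source Sf2 imposes f)
bond 3 stroke at J1  (prefer integral on C1)
bond 0 stroke at R1  (common-e at J1 fixed by 3)
bond 4 stroke at R2  (J1: bond 3 brought effort, rest push out)
bond 5 stroke at I1  (common-e at J1 fixed by 3)

2  (C1, I1 all integral)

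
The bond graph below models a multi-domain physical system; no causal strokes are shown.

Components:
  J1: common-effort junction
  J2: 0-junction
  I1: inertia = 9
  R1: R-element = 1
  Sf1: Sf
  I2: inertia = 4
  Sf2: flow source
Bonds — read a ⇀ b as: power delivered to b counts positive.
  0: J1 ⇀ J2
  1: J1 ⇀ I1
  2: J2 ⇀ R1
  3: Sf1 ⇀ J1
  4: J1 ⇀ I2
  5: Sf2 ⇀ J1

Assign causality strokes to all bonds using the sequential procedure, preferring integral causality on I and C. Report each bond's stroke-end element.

b3 stroke→Sf1  (source Sf1 imposes f)
b5 stroke→Sf2  (Sf2 (Sf) sets flow on bond)
b1 stroke→I1  (prefer integral on I1)
b4 stroke→I2  (prefer integral on I2)
b0 stroke→J1  (J1 needs exactly one e-in)
b2 stroke→J2  (J2: last free bond brings effort in)

bond 0 |J1
bond 1 |I1
bond 2 |J2
bond 3 |Sf1
bond 4 |I2
bond 5 |Sf2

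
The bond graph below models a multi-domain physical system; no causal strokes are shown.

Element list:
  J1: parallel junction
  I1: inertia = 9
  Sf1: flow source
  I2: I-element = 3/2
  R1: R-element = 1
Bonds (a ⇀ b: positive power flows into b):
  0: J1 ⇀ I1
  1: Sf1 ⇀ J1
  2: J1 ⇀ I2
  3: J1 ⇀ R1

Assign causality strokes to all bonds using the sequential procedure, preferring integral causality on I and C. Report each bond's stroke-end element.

b1 stroke at Sf1  (Sf1 fixes flow; stroke at Sf1)
b0 stroke at I1  (I1 outputs flow p/I1)
b2 stroke at I2  (I2: I, integral causality)
b3 stroke at J1  (only one effort-in slot at J1)

#0 →I1
#1 →Sf1
#2 →I2
#3 →J1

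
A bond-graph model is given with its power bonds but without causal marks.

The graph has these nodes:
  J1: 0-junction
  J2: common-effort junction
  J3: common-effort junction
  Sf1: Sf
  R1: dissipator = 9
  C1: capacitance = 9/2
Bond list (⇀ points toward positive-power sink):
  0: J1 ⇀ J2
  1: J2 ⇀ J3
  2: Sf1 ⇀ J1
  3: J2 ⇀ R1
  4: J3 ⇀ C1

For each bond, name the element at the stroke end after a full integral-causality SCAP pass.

bond 0 →J1
bond 1 →J2
bond 2 →Sf1
bond 3 →R1
bond 4 →J3

b2 →Sf1  (source Sf1 imposes f)
b0 →J1  (only one effort-in slot at J1)
b4 →J3  (C1: C, integral causality)
b1 →J2  (0-jn J3 has e-setter on 4)
b3 →R1  (J2 effort already set via bond 1)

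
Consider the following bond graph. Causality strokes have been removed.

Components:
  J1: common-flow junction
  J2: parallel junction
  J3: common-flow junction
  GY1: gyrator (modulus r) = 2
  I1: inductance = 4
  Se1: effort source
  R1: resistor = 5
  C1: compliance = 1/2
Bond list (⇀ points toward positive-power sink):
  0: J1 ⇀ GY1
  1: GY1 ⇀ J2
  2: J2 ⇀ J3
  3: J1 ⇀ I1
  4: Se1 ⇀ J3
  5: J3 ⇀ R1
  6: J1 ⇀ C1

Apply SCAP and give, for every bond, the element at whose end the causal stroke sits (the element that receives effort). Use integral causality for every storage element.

β0 →J1
β1 →J2
β2 →J3
β3 →I1
β4 →J3
β5 →R1
β6 →J1

#4 stroke→J3  (Se1 (Se) sets effort on bond)
#3 stroke→I1  (prefer integral on I1)
#0 stroke→J1  (1-jn J1 has f-setter on 3)
#6 stroke→J1  (1-jn J1 has f-setter on 3)
#1 stroke→J2  (GY1: gyrator matches bond 0)
#2 stroke→J3  (common-e at J2 fixed by 1)
#5 stroke→R1  (J3 needs exactly one f-in)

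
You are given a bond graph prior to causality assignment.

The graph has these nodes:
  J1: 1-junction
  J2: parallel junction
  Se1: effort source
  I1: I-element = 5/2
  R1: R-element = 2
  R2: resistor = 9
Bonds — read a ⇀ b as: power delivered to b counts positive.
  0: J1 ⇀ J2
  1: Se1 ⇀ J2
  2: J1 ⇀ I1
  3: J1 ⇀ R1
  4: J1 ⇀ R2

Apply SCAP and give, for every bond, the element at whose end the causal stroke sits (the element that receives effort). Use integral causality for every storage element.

β0 →J1
β1 →J2
β2 →I1
β3 →J1
β4 →J1

bond 1 stroke at J2  (source Se1 imposes e)
bond 0 stroke at J1  (J2 effort already set via bond 1)
bond 2 stroke at I1  (I1 outputs flow p/I1)
bond 3 stroke at J1  (J1: bond 2 brought flow, rest push out)
bond 4 stroke at J1  (common-f at J1 fixed by 2)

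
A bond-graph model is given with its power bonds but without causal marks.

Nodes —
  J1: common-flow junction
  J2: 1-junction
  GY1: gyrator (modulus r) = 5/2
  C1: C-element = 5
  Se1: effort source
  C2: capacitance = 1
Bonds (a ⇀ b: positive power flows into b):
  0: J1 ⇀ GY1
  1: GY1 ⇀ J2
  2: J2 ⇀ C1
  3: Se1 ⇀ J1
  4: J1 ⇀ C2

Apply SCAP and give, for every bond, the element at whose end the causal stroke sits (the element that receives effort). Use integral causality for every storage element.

β0 →GY1
β1 →GY1
β2 →J2
β3 →J1
β4 →J1

β3 |J1  (Se1: effort source, stroke at far end)
β2 |J2  (prefer integral on C1)
β1 |GY1  (J2: last free bond brings flow in)
β0 |GY1  (GY1 both-in/both-out from 1)
β4 |J1  (J1: bond 0 brought flow, rest push out)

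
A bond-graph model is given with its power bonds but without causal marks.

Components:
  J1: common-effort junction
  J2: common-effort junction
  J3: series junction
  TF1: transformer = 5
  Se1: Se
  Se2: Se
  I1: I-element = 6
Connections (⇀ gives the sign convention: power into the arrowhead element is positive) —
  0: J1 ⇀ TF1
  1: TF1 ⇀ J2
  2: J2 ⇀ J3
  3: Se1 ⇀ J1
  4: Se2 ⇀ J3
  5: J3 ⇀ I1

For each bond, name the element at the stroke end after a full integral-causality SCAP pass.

b0 →TF1
b1 →J2
b2 →J3
b3 →J1
b4 →J3
b5 →I1

bond 3 |J1  (Se1: effort source, stroke at far end)
bond 4 |J3  (source Se2 imposes e)
bond 0 |TF1  (J1 effort already set via bond 3)
bond 1 |J2  (TF1 one-in-one-out from 0)
bond 2 |J3  (0-jn J2 has e-setter on 1)
bond 5 |I1  (J3: last free bond brings flow in)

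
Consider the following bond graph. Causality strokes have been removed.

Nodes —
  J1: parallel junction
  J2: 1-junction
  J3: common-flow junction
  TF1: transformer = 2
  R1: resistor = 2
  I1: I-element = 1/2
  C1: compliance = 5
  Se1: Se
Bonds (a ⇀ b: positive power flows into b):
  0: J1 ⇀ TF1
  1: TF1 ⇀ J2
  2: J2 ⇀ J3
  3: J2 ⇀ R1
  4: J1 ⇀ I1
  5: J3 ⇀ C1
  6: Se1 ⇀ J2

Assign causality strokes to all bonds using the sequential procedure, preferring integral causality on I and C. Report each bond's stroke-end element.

β6 →J2  (Se1 (Se) sets effort on bond)
β4 →I1  (I1: I, integral causality)
β0 →J1  (J1: last free bond brings effort in)
β1 →TF1  (TF1: transformer flips bond 0)
β2 →J2  (common-f at J2 fixed by 1)
β3 →J2  (J2: bond 1 brought flow, rest push out)
β5 →J3  (J3: bond 2 brought flow, rest push out)

b0 →J1
b1 →TF1
b2 →J2
b3 →J2
b4 →I1
b5 →J3
b6 →J2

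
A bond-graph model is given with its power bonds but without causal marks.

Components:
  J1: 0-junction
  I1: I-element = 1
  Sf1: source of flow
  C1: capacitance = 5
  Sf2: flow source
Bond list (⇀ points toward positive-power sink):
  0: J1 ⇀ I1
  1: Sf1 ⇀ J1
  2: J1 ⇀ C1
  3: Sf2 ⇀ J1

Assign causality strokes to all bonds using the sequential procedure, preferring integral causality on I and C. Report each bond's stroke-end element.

b0 stroke→I1
b1 stroke→Sf1
b2 stroke→J1
b3 stroke→Sf2

b1 stroke→Sf1  (Sf1 fixes flow; stroke at Sf1)
b3 stroke→Sf2  (Sf2 fixes flow; stroke at Sf2)
b0 stroke→I1  (I1: I, integral causality)
b2 stroke→J1  (closing 0-jn rule on J1)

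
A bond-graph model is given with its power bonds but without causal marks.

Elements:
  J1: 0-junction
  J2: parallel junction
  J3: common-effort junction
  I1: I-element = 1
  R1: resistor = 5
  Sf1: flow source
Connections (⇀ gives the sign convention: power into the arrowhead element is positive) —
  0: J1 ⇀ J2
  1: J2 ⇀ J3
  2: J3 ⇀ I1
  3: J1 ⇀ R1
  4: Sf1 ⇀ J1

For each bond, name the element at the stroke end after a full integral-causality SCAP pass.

#4 stroke at Sf1  (Sf1 fixes flow; stroke at Sf1)
#2 stroke at I1  (I1: I, integral causality)
#1 stroke at J3  (J3: last free bond brings effort in)
#0 stroke at J2  (closing 0-jn rule on J2)
#3 stroke at J1  (closing 0-jn rule on J1)

β0 stroke→J2
β1 stroke→J3
β2 stroke→I1
β3 stroke→J1
β4 stroke→Sf1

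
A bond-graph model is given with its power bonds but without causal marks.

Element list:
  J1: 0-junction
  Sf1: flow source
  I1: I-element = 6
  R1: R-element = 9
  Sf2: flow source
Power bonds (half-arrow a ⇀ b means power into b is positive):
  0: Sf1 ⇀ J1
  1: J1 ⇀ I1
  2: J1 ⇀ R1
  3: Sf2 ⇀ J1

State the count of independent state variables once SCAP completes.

b0 stroke→Sf1  (Sf1 (Sf) sets flow on bond)
b3 stroke→Sf2  (Sf2 fixes flow; stroke at Sf2)
b1 stroke→I1  (I1 outputs flow p/I1)
b2 stroke→J1  (J1: last free bond brings effort in)

1  (I1 all integral)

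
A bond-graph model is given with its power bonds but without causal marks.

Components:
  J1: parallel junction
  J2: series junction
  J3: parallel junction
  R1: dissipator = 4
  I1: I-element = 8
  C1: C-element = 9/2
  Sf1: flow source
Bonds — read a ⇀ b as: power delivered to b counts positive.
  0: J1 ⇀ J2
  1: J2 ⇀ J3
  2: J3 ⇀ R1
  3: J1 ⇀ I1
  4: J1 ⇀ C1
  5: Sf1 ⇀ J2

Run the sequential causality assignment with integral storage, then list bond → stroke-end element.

b0 stroke→J2
b1 stroke→J2
b2 stroke→J3
b3 stroke→I1
b4 stroke→J1
b5 stroke→Sf1

β5 stroke at Sf1  (Sf1 (Sf) sets flow on bond)
β0 stroke at J2  (J2 flow already set via bond 5)
β1 stroke at J2  (J2: bond 5 brought flow, rest push out)
β2 stroke at J3  (J3 needs exactly one e-in)
β3 stroke at I1  (I1 outputs flow p/I1)
β4 stroke at J1  (closing 0-jn rule on J1)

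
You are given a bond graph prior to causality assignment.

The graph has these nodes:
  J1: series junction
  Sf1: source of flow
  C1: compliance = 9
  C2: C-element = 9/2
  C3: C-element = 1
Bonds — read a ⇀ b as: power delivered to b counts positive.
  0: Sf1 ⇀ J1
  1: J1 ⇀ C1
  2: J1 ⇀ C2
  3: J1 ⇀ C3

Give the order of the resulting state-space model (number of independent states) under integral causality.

3  (C1, C2, C3 all integral)

b0 |Sf1  (Sf1 fixes flow; stroke at Sf1)
b1 |J1  (1-jn J1 has f-setter on 0)
b2 |J1  (1-jn J1 has f-setter on 0)
b3 |J1  (1-jn J1 has f-setter on 0)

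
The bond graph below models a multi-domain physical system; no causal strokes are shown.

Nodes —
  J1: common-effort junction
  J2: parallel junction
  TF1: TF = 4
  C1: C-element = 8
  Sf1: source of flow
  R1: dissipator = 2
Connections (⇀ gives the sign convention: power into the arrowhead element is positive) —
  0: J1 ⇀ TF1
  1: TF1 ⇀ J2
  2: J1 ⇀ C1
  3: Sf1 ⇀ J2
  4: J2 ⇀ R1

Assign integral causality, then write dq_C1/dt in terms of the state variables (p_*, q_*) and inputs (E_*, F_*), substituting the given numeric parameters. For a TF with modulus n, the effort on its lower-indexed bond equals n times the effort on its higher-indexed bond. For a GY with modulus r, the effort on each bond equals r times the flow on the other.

dq_C1/dt = F_Sf1/4 - q_C1/256

b3 stroke→Sf1  (source Sf1 imposes f)
b2 stroke→J1  (C1 integral (e out))
b0 stroke→TF1  (J1 effort already set via bond 2)
b1 stroke→J2  (TF1 one-in-one-out from 0)
b4 stroke→R1  (common-e at J2 fixed by 1)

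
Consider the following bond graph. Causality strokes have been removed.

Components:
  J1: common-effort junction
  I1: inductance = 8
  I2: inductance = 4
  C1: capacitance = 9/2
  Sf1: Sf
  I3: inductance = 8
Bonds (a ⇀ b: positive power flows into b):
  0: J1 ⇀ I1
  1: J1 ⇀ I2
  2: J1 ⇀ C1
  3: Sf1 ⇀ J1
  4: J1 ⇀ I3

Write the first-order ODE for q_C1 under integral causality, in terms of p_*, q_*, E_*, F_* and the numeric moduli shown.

β3 →Sf1  (source Sf1 imposes f)
β0 →I1  (I1: I, integral causality)
β1 →I2  (prefer integral on I2)
β2 →J1  (C1: C, integral causality)
β4 →I3  (J1 effort already set via bond 2)

dq_C1/dt = F_Sf1 - p_I1/8 - p_I2/4 - p_I3/8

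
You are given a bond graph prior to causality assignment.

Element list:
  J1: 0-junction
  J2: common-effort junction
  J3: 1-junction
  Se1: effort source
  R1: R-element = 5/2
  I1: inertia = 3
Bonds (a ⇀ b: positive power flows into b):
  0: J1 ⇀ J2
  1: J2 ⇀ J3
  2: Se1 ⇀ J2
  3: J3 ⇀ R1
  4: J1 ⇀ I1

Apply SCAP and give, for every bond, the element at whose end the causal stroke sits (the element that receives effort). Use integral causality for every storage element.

#2 |J2  (Se1 fixes effort; stroke away)
#0 |J1  (J2 effort already set via bond 2)
#1 |J3  (J2: bond 2 brought effort, rest push out)
#3 |R1  (J3: last free bond brings flow in)
#4 |I1  (0-jn J1 has e-setter on 0)

bond 0 stroke at J1
bond 1 stroke at J3
bond 2 stroke at J2
bond 3 stroke at R1
bond 4 stroke at I1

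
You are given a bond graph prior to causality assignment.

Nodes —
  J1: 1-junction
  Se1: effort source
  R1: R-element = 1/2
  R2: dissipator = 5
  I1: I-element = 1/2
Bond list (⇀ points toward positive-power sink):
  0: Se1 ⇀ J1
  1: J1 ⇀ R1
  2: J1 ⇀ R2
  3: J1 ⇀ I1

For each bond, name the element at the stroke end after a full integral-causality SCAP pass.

b0 stroke at J1
b1 stroke at J1
b2 stroke at J1
b3 stroke at I1

β0 →J1  (source Se1 imposes e)
β3 →I1  (I1 integral (f out))
β1 →J1  (J1: bond 3 brought flow, rest push out)
β2 →J1  (J1: bond 3 brought flow, rest push out)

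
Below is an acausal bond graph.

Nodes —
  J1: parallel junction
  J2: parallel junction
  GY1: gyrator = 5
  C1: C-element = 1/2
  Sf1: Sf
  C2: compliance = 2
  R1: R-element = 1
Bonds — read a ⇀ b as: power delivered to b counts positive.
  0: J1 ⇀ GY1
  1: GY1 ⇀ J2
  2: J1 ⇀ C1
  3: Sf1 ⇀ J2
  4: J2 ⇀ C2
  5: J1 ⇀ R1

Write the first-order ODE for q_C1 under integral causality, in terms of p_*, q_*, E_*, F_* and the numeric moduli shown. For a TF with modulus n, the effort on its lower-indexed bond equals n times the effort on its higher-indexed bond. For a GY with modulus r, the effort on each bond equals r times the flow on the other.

dq_C1/dt = -2*q_C1 - q_C2/10

b3 stroke at Sf1  (Sf1: flow source, stroke at near end)
b2 stroke at J1  (C1 outputs effort q/C1)
b0 stroke at GY1  (common-e at J1 fixed by 2)
b5 stroke at R1  (common-e at J1 fixed by 2)
b1 stroke at GY1  (GY1 both-in/both-out from 0)
b4 stroke at J2  (closing 0-jn rule on J2)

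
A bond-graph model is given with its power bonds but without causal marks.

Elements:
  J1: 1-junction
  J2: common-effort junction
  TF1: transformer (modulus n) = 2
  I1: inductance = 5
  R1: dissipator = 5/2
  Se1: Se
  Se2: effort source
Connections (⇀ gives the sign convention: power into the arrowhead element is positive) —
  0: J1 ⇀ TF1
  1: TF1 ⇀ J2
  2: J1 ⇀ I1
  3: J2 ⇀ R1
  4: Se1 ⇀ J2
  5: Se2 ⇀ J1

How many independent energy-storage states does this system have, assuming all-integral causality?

β4 stroke→J2  (Se1: effort source, stroke at far end)
β5 stroke→J1  (Se2 (Se) sets effort on bond)
β1 stroke→TF1  (J2: bond 4 brought effort, rest push out)
β3 stroke→R1  (J2 effort already set via bond 4)
β0 stroke→J1  (through TF1, causality passes straight; one stroke at TF1)
β2 stroke→I1  (J1: last free bond brings flow in)

1  (I1 all integral)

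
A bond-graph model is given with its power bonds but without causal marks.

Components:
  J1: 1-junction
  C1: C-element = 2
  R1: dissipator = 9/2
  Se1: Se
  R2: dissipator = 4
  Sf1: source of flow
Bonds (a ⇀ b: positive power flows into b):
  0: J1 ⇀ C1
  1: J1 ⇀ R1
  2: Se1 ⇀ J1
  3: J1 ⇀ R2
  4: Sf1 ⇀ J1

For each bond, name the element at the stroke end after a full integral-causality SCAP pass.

bond 0 stroke at J1
bond 1 stroke at J1
bond 2 stroke at J1
bond 3 stroke at J1
bond 4 stroke at Sf1

β2 |J1  (source Se1 imposes e)
β4 |Sf1  (source Sf1 imposes f)
β0 |J1  (J1 flow already set via bond 4)
β1 |J1  (common-f at J1 fixed by 4)
β3 |J1  (common-f at J1 fixed by 4)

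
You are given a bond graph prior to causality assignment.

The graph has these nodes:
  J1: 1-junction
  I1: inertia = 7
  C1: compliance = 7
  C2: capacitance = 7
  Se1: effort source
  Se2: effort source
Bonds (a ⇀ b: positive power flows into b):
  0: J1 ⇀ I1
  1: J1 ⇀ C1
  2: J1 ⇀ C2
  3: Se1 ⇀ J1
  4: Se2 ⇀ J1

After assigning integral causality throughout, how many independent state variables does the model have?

3  (C1, C2, I1 all integral)

β3 |J1  (source Se1 imposes e)
β4 |J1  (Se2 fixes effort; stroke away)
β0 |I1  (I1: I, integral causality)
β1 |J1  (J1: bond 0 brought flow, rest push out)
β2 |J1  (common-f at J1 fixed by 0)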